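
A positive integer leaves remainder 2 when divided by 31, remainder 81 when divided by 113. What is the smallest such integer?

1211

From t ≡ 2 (mod 31) write t = 2 + 31s. Substituting into t ≡ 81 (mod 113) gives 31s ≡ 79 (mod 113), and since 31⁻¹ ≡ 62 (mod 113), s ≡ 39. Hence t ≡ 2 + 31·39 = 1211 (mod 3503).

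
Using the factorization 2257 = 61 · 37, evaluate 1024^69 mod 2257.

1951

Mod 61: 1024 ≡ 48; by Fermat, exponent reduces to 69 mod 60 = 9; 48^9 ≡ 60 (mod 61).
Mod 37: 1024 ≡ 25; by Fermat, exponent reduces to 69 mod 36 = 33; 25^33 ≡ 27 (mod 37).
Combine by CRT: x ≡ 60 (mod 61), x ≡ 27 (mod 37) ⇒ x ≡ 1951 (mod 2257).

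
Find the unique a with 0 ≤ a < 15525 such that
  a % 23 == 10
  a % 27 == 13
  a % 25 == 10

The moduli are pairwise coprime; N = 23·27·25 = 15525.
N/23 = 675; 675 ≡ 8 (mod 23); 8·3 ≡ 1, so inverse 3.
N/27 = 575; 575 ≡ 8 (mod 27); 8·17 ≡ 1, so inverse 17.
N/25 = 621; 621 ≡ 21 (mod 25); 21·6 ≡ 1, so inverse 6.
a ≡ 10·675·3 + 13·575·17 + 10·621·6 = 184585.
184585 mod 15525 = 13810.

13810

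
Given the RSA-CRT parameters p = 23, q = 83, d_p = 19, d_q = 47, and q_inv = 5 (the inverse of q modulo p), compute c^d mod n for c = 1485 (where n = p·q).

m₁ = c^(d_p) mod p: c ≡ 13 (mod 23), and 13^19 mod 23 = 2.
m₂ = c^(d_q) mod q: c ≡ 74 (mod 83), and 74^47 mod 83 = 8.
h = q_inv·(m₁ − m₂) mod p = 5·(2 − 8) mod 23 = 16.
m = m₂ + h·q = 8 + 16·83 = 1336.

1336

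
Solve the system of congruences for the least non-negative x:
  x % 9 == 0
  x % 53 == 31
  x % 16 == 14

3582

The moduli are pairwise coprime; N = 9·53·16 = 7632.
N/9 = 848; 848 ≡ 2 (mod 9); 2·5 ≡ 1, so inverse 5.
N/53 = 144; 144 ≡ 38 (mod 53); 38·7 ≡ 1, so inverse 7.
N/16 = 477; 477 ≡ 13 (mod 16); 13·5 ≡ 1, so inverse 5.
x ≡ 0·848·5 + 31·144·7 + 14·477·5 = 64638.
64638 mod 7632 = 3582.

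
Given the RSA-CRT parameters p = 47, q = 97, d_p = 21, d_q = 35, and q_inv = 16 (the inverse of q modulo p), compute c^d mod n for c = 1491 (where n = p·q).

m₁ = c^(d_p) mod p: c ≡ 34 (mod 47), and 34^21 mod 47 = 42.
m₂ = c^(d_q) mod q: c ≡ 36 (mod 97), and 36^35 mod 97 = 62.
h = q_inv·(m₁ − m₂) mod p = 16·(42 − 62) mod 47 = 9.
m = m₂ + h·q = 62 + 9·97 = 935.

935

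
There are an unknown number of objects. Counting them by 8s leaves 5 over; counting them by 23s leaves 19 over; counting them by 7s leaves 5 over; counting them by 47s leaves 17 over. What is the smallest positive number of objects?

32541

The moduli are pairwise coprime; M = 8·23·7·47 = 60536.
M/8 = 7567; 7567 ≡ 7 (mod 8); 7·7 ≡ 1, so inverse 7.
M/23 = 2632; 2632 ≡ 10 (mod 23); 10·7 ≡ 1, so inverse 7.
M/7 = 8648; 8648 ≡ 3 (mod 7); 3·5 ≡ 1, so inverse 5.
M/47 = 1288; 1288 ≡ 19 (mod 47); 19·5 ≡ 1, so inverse 5.
N ≡ 5·7567·7 + 19·2632·7 + 5·8648·5 + 17·1288·5 = 940581.
940581 mod 60536 = 32541.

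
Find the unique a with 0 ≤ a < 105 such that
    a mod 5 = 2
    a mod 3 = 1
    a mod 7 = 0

7

The moduli are pairwise coprime; N = 5·3·7 = 105.
N/5 = 21; 21 ≡ 1 (mod 5), inverse 1.
N/3 = 35; 35 ≡ 2 (mod 3); 2·2 ≡ 1, so inverse 2.
N/7 = 15; 15 ≡ 1 (mod 7), inverse 1.
a ≡ 2·21·1 + 1·35·2 + 0·15·1 = 112.
112 mod 105 = 7.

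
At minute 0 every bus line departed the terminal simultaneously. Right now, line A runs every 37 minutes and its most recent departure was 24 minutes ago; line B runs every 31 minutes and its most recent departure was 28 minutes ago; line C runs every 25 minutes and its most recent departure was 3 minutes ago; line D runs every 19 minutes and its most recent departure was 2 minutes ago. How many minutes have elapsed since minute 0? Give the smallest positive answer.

144953

The moduli are pairwise coprime; N = 37·31·25·19 = 544825.
N/37 = 14725; 14725 ≡ 36 (mod 37); 36·36 ≡ 1, so inverse 36.
N/31 = 17575; 17575 ≡ 29 (mod 31); 29·15 ≡ 1, so inverse 15.
N/25 = 21793; 21793 ≡ 18 (mod 25); 18·7 ≡ 1, so inverse 7.
N/19 = 28675; 28675 ≡ 4 (mod 19); 4·5 ≡ 1, so inverse 5.
t ≡ 24·14725·36 + 28·17575·15 + 3·21793·7 + 2·28675·5 = 20848303.
20848303 mod 544825 = 144953.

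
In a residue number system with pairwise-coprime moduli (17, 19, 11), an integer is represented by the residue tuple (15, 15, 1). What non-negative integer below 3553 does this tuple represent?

661

The moduli are pairwise coprime; N = 17·19·11 = 3553.
N/17 = 209; 209 ≡ 5 (mod 17); 5·7 ≡ 1, so inverse 7.
N/19 = 187; 187 ≡ 16 (mod 19); 16·6 ≡ 1, so inverse 6.
N/11 = 323; 323 ≡ 4 (mod 11); 4·3 ≡ 1, so inverse 3.
x ≡ 15·209·7 + 15·187·6 + 1·323·3 = 39744.
39744 mod 3553 = 661.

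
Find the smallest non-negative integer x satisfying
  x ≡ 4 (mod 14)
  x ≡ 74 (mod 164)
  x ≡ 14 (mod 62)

2370

Combine the congruences pairwise.
gcd(14, 164) = 2 and 2 | (74 − 4), so the pair is consistent; merging gives x ≡ 74 (mod 1148), where 1148 = lcm(14, 164).
gcd(1148, 62) = 2 and 2 | (14 − 74), so the pair is consistent; merging gives x ≡ 2370 (mod 35588), where 35588 = lcm(1148, 62).
The solution is unique modulo lcm(14, 164, 62) = 35588.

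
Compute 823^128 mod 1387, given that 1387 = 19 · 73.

150

Mod 19: 823 ≡ 6; by Fermat, exponent reduces to 128 mod 18 = 2; 6^2 ≡ 17 (mod 19).
Mod 73: 823 ≡ 20; by Fermat, exponent reduces to 128 mod 72 = 56; 20^56 ≡ 4 (mod 73).
Combine by CRT: x ≡ 17 (mod 19), x ≡ 4 (mod 73) ⇒ x ≡ 150 (mod 1387).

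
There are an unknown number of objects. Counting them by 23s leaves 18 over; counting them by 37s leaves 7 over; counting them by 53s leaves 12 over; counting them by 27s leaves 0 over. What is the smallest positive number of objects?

478602

The moduli are pairwise coprime; M = 23·37·53·27 = 1217781.
M/23 = 52947; 52947 ≡ 1 (mod 23), inverse 1.
M/37 = 32913; 32913 ≡ 20 (mod 37); 20·13 ≡ 1, so inverse 13.
M/53 = 22977; 22977 ≡ 28 (mod 53); 28·36 ≡ 1, so inverse 36.
M/27 = 45103; 45103 ≡ 13 (mod 27); 13·25 ≡ 1, so inverse 25.
N ≡ 18·52947·1 + 7·32913·13 + 12·22977·36 + 0·45103·25 = 13874193.
13874193 mod 1217781 = 478602.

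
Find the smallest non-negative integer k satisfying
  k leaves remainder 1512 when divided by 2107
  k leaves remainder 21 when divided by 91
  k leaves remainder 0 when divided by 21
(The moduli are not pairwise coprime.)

gcd(2107, 91) = 7 and 7 | (21 − 1512), so the pair is consistent; merging gives k ≡ 9940 (mod 27391), where 27391 = lcm(2107, 91).
gcd(27391, 21) = 7 and 7 | (0 − 9940), so the pair is consistent; merging gives k ≡ 64722 (mod 82173), where 82173 = lcm(27391, 21).
The solution is unique modulo lcm(2107, 91, 21) = 82173.

64722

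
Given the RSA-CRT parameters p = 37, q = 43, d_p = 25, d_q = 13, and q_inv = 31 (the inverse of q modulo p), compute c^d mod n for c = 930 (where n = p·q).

m₁ = c^(d_p) mod p: c ≡ 5 (mod 37), and 5^25 mod 37 = 19.
m₂ = c^(d_q) mod q: c ≡ 27 (mod 43), and 27^13 mod 43 = 8.
h = q_inv·(m₁ − m₂) mod p = 31·(19 − 8) mod 37 = 8.
m = m₂ + h·q = 8 + 8·43 = 352.

352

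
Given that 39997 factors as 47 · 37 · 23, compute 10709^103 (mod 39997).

Mod 47: 10709 ≡ 40; by Fermat, exponent reduces to 103 mod 46 = 11; 40^11 ≡ 11 (mod 47).
Mod 37: 10709 ≡ 16; by Fermat, exponent reduces to 103 mod 36 = 31; 16^31 ≡ 9 (mod 37).
Mod 23: 10709 ≡ 14; by Fermat, exponent reduces to 103 mod 22 = 15; 14^15 ≡ 17 (mod 23).
Combine by CRT: x ≡ 11 (mod 47), x ≡ 9 (mod 37), x ≡ 17 (mod 23) ⇒ x ≡ 21913 (mod 39997).

21913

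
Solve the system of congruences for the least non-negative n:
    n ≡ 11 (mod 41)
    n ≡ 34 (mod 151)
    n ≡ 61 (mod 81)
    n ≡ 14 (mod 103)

From n ≡ 11 (mod 41) write n = 11 + 41t. Substituting into n ≡ 34 (mod 151) gives 41t ≡ 23 (mod 151), and since 41⁻¹ ≡ 70 (mod 151), t ≡ 100. Hence n ≡ 11 + 41·100 = 4111 (mod 6191).
From n ≡ 4111 (mod 6191) write n = 4111 + 6191t. Substituting into n ≡ 61 (mod 81) gives 6191t ≡ 0 (mod 81), and since 35⁻¹ ≡ 44 (mod 81), t ≡ 0. Hence n ≡ 4111 + 6191·0 = 4111 (mod 501471).
From n ≡ 4111 (mod 501471) write n = 4111 + 501471t. Substituting into n ≡ 14 (mod 103) gives 501471t ≡ 23 (mod 103), and since 67⁻¹ ≡ 20 (mod 103), t ≡ 48. Hence n ≡ 4111 + 501471·48 = 24074719 (mod 51651513).

24074719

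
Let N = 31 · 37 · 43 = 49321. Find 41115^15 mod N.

Mod 31: 41115 ≡ 9; 9^15 ≡ 1 (mod 31).
Mod 37: 41115 ≡ 8; 8^15 ≡ 31 (mod 37).
Mod 43: 41115 ≡ 7; 7^15 ≡ 42 (mod 43).
Combine by CRT: x ≡ 1 (mod 31), x ≡ 31 (mod 37), x ≡ 42 (mod 43) ⇒ x ≡ 33109 (mod 49321).

33109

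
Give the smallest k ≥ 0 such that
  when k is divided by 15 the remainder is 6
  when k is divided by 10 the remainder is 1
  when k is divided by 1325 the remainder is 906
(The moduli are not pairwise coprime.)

4881

gcd(15, 10) = 5 and 5 | (1 − 6), so the pair is consistent; merging gives k ≡ 21 (mod 30), where 30 = lcm(15, 10).
gcd(30, 1325) = 5 and 5 | (906 − 21), so the pair is consistent; merging gives k ≡ 4881 (mod 7950), where 7950 = lcm(30, 1325).
The solution is unique modulo lcm(15, 10, 1325) = 7950.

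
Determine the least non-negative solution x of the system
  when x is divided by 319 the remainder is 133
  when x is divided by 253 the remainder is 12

Combine the congruences pairwise.
gcd(319, 253) = 11 and 11 | (12 − 133), so the pair is consistent; merging gives x ≡ 771 (mod 7337), where 7337 = lcm(319, 253).
The solution is unique modulo lcm(319, 253) = 7337.

771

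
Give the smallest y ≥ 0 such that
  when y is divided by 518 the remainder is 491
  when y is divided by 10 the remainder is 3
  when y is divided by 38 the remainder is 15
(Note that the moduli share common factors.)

18103

gcd(518, 10) = 2 and 2 | (3 − 491), so the pair is consistent; merging gives y ≡ 2563 (mod 2590), where 2590 = lcm(518, 10).
gcd(2590, 38) = 2 and 2 | (15 − 2563), so the pair is consistent; merging gives y ≡ 18103 (mod 49210), where 49210 = lcm(2590, 38).
The solution is unique modulo lcm(518, 10, 38) = 49210.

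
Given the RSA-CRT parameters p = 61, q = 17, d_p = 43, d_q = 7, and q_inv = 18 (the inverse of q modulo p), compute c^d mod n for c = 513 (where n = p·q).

606

m₁ = c^(d_p) mod p: c ≡ 25 (mod 61), and 25^43 mod 61 = 57.
m₂ = c^(d_q) mod q: c ≡ 3 (mod 17), and 3^7 mod 17 = 11.
h = q_inv·(m₁ − m₂) mod p = 18·(57 − 11) mod 61 = 35.
m = m₂ + h·q = 11 + 35·17 = 606.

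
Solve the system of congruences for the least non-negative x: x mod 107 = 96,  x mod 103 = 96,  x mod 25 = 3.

187453

Combine the congruences pairwise.
From x ≡ 96 (mod 107) write x = 96 + 107t. Substituting into x ≡ 96 (mod 103) gives 107t ≡ 0 (mod 103), and since 4⁻¹ ≡ 26 (mod 103), t ≡ 0. Hence x ≡ 96 + 107·0 = 96 (mod 11021).
From x ≡ 96 (mod 11021) write x = 96 + 11021t. Substituting into x ≡ 3 (mod 25) gives 11021t ≡ 7 (mod 25), and since 21⁻¹ ≡ 6 (mod 25), t ≡ 17. Hence x ≡ 96 + 11021·17 = 187453 (mod 275525).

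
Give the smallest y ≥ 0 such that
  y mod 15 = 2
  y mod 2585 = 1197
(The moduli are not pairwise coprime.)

Combine the congruences pairwise.
gcd(15, 2585) = 5 and 5 | (1197 − 2), so the pair is consistent; merging gives y ≡ 3782 (mod 7755), where 7755 = lcm(15, 2585).
The solution is unique modulo lcm(15, 2585) = 7755.

3782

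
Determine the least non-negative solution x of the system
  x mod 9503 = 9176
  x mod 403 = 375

28182

gcd(9503, 403) = 13 and 13 | (375 − 9176), so the pair is consistent; merging gives x ≡ 28182 (mod 294593), where 294593 = lcm(9503, 403).
The solution is unique modulo lcm(9503, 403) = 294593.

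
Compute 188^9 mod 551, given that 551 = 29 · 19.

438

Mod 29: 188 ≡ 14; 14^9 ≡ 3 (mod 29).
Mod 19: 188 ≡ 17; 17^9 ≡ 1 (mod 19).
Combine by CRT: x ≡ 3 (mod 29), x ≡ 1 (mod 19) ⇒ x ≡ 438 (mod 551).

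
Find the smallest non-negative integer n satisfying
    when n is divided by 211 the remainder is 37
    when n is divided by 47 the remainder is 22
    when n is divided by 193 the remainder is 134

541885

The moduli are pairwise coprime; M = 211·47·193 = 1913981.
M/211 = 9071; 9071 ≡ 209 (mod 211); 209·105 ≡ 1, so inverse 105.
M/47 = 40723; 40723 ≡ 21 (mod 47); 21·9 ≡ 1, so inverse 9.
M/193 = 9917; 9917 ≡ 74 (mod 193); 74·60 ≡ 1, so inverse 60.
n ≡ 37·9071·105 + 22·40723·9 + 134·9917·60 = 123036669.
123036669 mod 1913981 = 541885.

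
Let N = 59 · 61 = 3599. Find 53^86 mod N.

698

Mod 59: 53 ≡ 53; by Fermat, exponent reduces to 86 mod 58 = 28; 53^28 ≡ 49 (mod 59).
Mod 61: 53 ≡ 53; by Fermat, exponent reduces to 86 mod 60 = 26; 53^26 ≡ 27 (mod 61).
Combine by CRT: x ≡ 49 (mod 59), x ≡ 27 (mod 61) ⇒ x ≡ 698 (mod 3599).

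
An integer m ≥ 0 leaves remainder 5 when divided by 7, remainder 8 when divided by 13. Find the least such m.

From m ≡ 5 (mod 7) write m = 5 + 7t. Substituting into m ≡ 8 (mod 13) gives 7t ≡ 3 (mod 13), and since 7⁻¹ ≡ 2 (mod 13), t ≡ 6. Hence m ≡ 5 + 7·6 = 47 (mod 91).

47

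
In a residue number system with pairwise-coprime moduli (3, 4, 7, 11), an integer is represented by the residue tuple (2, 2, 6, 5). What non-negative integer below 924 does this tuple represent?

566

From x ≡ 2 (mod 3) write x = 2 + 3t. Substituting into x ≡ 2 (mod 4) gives 3t ≡ 0 (mod 4), and since 3⁻¹ ≡ 3 (mod 4), t ≡ 0. Hence x ≡ 2 + 3·0 = 2 (mod 12).
From x ≡ 2 (mod 12) write x = 2 + 12t. Substituting into x ≡ 6 (mod 7) gives 12t ≡ 4 (mod 7), and since 5⁻¹ ≡ 3 (mod 7), t ≡ 5. Hence x ≡ 2 + 12·5 = 62 (mod 84).
From x ≡ 62 (mod 84) write x = 62 + 84t. Substituting into x ≡ 5 (mod 11) gives 84t ≡ 9 (mod 11), and since 7⁻¹ ≡ 8 (mod 11), t ≡ 6. Hence x ≡ 62 + 84·6 = 566 (mod 924).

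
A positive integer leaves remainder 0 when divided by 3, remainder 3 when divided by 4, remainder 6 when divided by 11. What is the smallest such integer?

39

The moduli are pairwise coprime; M = 3·4·11 = 132.
M/3 = 44; 44 ≡ 2 (mod 3); 2·2 ≡ 1, so inverse 2.
M/4 = 33; 33 ≡ 1 (mod 4), inverse 1.
M/11 = 12; 12 ≡ 1 (mod 11), inverse 1.
n ≡ 0·44·2 + 3·33·1 + 6·12·1 = 171.
171 mod 132 = 39.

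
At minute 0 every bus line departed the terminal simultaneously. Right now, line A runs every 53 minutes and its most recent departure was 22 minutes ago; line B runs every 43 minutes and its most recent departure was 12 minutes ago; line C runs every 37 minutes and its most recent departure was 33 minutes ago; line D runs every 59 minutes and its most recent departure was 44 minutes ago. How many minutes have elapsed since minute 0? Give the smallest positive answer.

2980901

The moduli are pairwise coprime; N = 53·43·37·59 = 4975057.
N/53 = 93869; 93869 ≡ 6 (mod 53); 6·9 ≡ 1, so inverse 9.
N/43 = 115699; 115699 ≡ 29 (mod 43); 29·3 ≡ 1, so inverse 3.
N/37 = 134461; 134461 ≡ 3 (mod 37); 3·25 ≡ 1, so inverse 25.
N/59 = 84323; 84323 ≡ 12 (mod 59); 12·5 ≡ 1, so inverse 5.
t ≡ 22·93869·9 + 12·115699·3 + 33·134461·25 + 44·84323·5 = 152232611.
152232611 mod 4975057 = 2980901.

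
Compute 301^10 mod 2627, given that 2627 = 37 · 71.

1066

Mod 37: 301 ≡ 5; 5^10 ≡ 30 (mod 37).
Mod 71: 301 ≡ 17; 17^10 ≡ 1 (mod 71).
Combine by CRT: x ≡ 30 (mod 37), x ≡ 1 (mod 71) ⇒ x ≡ 1066 (mod 2627).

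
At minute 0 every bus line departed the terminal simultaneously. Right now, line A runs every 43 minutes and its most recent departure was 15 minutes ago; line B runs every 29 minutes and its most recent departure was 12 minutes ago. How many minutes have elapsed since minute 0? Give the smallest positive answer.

273

From t ≡ 15 (mod 43) write t = 15 + 43s. Substituting into t ≡ 12 (mod 29) gives 43s ≡ 26 (mod 29), and since 14⁻¹ ≡ 27 (mod 29), s ≡ 6. Hence t ≡ 15 + 43·6 = 273 (mod 1247).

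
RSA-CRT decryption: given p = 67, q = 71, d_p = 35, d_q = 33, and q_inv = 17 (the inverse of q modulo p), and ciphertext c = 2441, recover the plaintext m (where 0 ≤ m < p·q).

2784

m₁ = c^(d_p) mod p: c ≡ 29 (mod 67), and 29^35 mod 67 = 37.
m₂ = c^(d_q) mod q: c ≡ 27 (mod 71), and 27^33 mod 71 = 15.
h = q_inv·(m₁ − m₂) mod p = 17·(37 − 15) mod 67 = 39.
m = m₂ + h·q = 15 + 39·71 = 2784.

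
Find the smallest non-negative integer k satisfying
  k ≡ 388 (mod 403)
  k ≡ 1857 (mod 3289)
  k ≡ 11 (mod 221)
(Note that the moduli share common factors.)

906332

Combine the congruences pairwise.
gcd(403, 3289) = 13 and 13 | (1857 − 388), so the pair is consistent; merging gives k ≡ 90660 (mod 101959), where 101959 = lcm(403, 3289).
gcd(101959, 221) = 13 and 13 | (11 − 90660), so the pair is consistent; merging gives k ≡ 906332 (mod 1733303), where 1733303 = lcm(101959, 221).
The solution is unique modulo lcm(403, 3289, 221) = 1733303.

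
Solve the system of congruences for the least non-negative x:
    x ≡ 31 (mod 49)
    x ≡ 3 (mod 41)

864

Combine the congruences pairwise.
From x ≡ 31 (mod 49) write x = 31 + 49t. Substituting into x ≡ 3 (mod 41) gives 49t ≡ 13 (mod 41), and since 8⁻¹ ≡ 36 (mod 41), t ≡ 17. Hence x ≡ 31 + 49·17 = 864 (mod 2009).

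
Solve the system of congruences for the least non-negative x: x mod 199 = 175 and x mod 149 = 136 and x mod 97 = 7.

From x ≡ 175 (mod 199) write x = 175 + 199t. Substituting into x ≡ 136 (mod 149) gives 199t ≡ 110 (mod 149), and since 50⁻¹ ≡ 3 (mod 149), t ≡ 32. Hence x ≡ 175 + 199·32 = 6543 (mod 29651).
From x ≡ 6543 (mod 29651) write x = 6543 + 29651t. Substituting into x ≡ 7 (mod 97) gives 29651t ≡ 60 (mod 97), and since 66⁻¹ ≡ 25 (mod 97), t ≡ 45. Hence x ≡ 6543 + 29651·45 = 1340838 (mod 2876147).

1340838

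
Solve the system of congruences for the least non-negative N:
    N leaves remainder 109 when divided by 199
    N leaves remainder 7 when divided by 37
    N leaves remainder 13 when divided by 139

978990

The moduli are pairwise coprime; M = 199·37·139 = 1023457.
M/199 = 5143; 5143 ≡ 168 (mod 199); 168·77 ≡ 1, so inverse 77.
M/37 = 27661; 27661 ≡ 22 (mod 37); 22·32 ≡ 1, so inverse 32.
M/139 = 7363; 7363 ≡ 135 (mod 139); 135·104 ≡ 1, so inverse 104.
N ≡ 109·5143·77 + 7·27661·32 + 13·7363·104 = 59316039.
59316039 mod 1023457 = 978990.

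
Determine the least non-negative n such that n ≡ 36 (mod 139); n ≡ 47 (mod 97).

From n ≡ 36 (mod 139) write n = 36 + 139t. Substituting into n ≡ 47 (mod 97) gives 139t ≡ 11 (mod 97), and since 42⁻¹ ≡ 67 (mod 97), t ≡ 58. Hence n ≡ 36 + 139·58 = 8098 (mod 13483).

8098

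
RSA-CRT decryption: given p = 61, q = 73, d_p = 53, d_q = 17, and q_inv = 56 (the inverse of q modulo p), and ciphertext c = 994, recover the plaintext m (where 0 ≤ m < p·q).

m₁ = c^(d_p) mod p: c ≡ 18 (mod 61), and 18^53 mod 61 = 30.
m₂ = c^(d_q) mod q: c ≡ 45 (mod 73), and 45^17 mod 73 = 59.
h = q_inv·(m₁ − m₂) mod p = 56·(30 − 59) mod 61 = 23.
m = m₂ + h·q = 59 + 23·73 = 1738.

1738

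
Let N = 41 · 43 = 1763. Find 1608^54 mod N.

Mod 41: 1608 ≡ 9; by Fermat, exponent reduces to 54 mod 40 = 14; 9^14 ≡ 40 (mod 41).
Mod 43: 1608 ≡ 17; by Fermat, exponent reduces to 54 mod 42 = 12; 17^12 ≡ 21 (mod 43).
Combine by CRT: x ≡ 40 (mod 41), x ≡ 21 (mod 43) ⇒ x ≡ 1311 (mod 1763).

1311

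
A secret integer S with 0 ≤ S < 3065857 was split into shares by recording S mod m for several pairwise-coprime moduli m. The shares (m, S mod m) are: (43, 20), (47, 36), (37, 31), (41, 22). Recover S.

1976386

From S ≡ 20 (mod 43) write S = 20 + 43t. Substituting into S ≡ 36 (mod 47) gives 43t ≡ 16 (mod 47), and since 43⁻¹ ≡ 35 (mod 47), t ≡ 43. Hence S ≡ 20 + 43·43 = 1869 (mod 2021).
From S ≡ 1869 (mod 2021) write S = 1869 + 2021t. Substituting into S ≡ 31 (mod 37) gives 2021t ≡ 12 (mod 37), and since 23⁻¹ ≡ 29 (mod 37), t ≡ 15. Hence S ≡ 1869 + 2021·15 = 32184 (mod 74777).
From S ≡ 32184 (mod 74777) write S = 32184 + 74777t. Substituting into S ≡ 22 (mod 41) gives 74777t ≡ 23 (mod 41), and since 34⁻¹ ≡ 35 (mod 41), t ≡ 26. Hence S ≡ 32184 + 74777·26 = 1976386 (mod 3065857).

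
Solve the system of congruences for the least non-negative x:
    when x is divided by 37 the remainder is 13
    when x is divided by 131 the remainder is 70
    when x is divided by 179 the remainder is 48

843317

The moduli are pairwise coprime; N = 37·131·179 = 867613.
N/37 = 23449; 23449 ≡ 28 (mod 37); 28·4 ≡ 1, so inverse 4.
N/131 = 6623; 6623 ≡ 73 (mod 131); 73·70 ≡ 1, so inverse 70.
N/179 = 4847; 4847 ≡ 14 (mod 179); 14·64 ≡ 1, so inverse 64.
x ≡ 13·23449·4 + 70·6623·70 + 48·4847·64 = 48562032.
48562032 mod 867613 = 843317.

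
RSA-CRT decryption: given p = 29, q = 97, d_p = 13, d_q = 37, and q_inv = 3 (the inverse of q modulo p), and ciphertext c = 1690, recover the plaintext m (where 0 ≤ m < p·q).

m₁ = c^(d_p) mod p: c ≡ 8 (mod 29), and 8^13 mod 29 = 18.
m₂ = c^(d_q) mod q: c ≡ 41 (mod 97), and 41^37 mod 97 = 84.
h = q_inv·(m₁ − m₂) mod p = 3·(18 − 84) mod 29 = 5.
m = m₂ + h·q = 84 + 5·97 = 569.

569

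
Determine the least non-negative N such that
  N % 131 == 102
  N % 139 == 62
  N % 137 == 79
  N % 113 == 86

Combine the congruences pairwise.
From N ≡ 102 (mod 131) write N = 102 + 131t. Substituting into N ≡ 62 (mod 139) gives 131t ≡ 99 (mod 139), and since 131⁻¹ ≡ 52 (mod 139), t ≡ 5. Hence N ≡ 102 + 131·5 = 757 (mod 18209).
From N ≡ 757 (mod 18209) write N = 757 + 18209t. Substituting into N ≡ 79 (mod 137) gives 18209t ≡ 7 (mod 137), and since 125⁻¹ ≡ 57 (mod 137), t ≡ 125. Hence N ≡ 757 + 18209·125 = 2276882 (mod 2494633).
From N ≡ 2276882 (mod 2494633) write N = 2276882 + 2494633t. Substituting into N ≡ 86 (mod 113) gives 2494633t ≡ 41 (mod 113), and since 45⁻¹ ≡ 108 (mod 113), t ≡ 21. Hence N ≡ 2276882 + 2494633·21 = 54664175 (mod 281893529).

54664175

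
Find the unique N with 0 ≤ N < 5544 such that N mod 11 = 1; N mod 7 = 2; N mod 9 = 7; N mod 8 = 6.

5182

The moduli are pairwise coprime; M = 11·7·9·8 = 5544.
M/11 = 504; 504 ≡ 9 (mod 11); 9·5 ≡ 1, so inverse 5.
M/7 = 792; 792 ≡ 1 (mod 7), inverse 1.
M/9 = 616; 616 ≡ 4 (mod 9); 4·7 ≡ 1, so inverse 7.
M/8 = 693; 693 ≡ 5 (mod 8); 5·5 ≡ 1, so inverse 5.
N ≡ 1·504·5 + 2·792·1 + 7·616·7 + 6·693·5 = 55078.
55078 mod 5544 = 5182.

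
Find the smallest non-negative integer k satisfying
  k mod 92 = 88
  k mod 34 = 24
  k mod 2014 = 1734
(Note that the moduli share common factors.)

555584

gcd(92, 34) = 2 and 2 | (24 − 88), so the pair is consistent; merging gives k ≡ 364 (mod 1564), where 1564 = lcm(92, 34).
gcd(1564, 2014) = 2 and 2 | (1734 − 364), so the pair is consistent; merging gives k ≡ 555584 (mod 1574948), where 1574948 = lcm(1564, 2014).
The solution is unique modulo lcm(92, 34, 2014) = 1574948.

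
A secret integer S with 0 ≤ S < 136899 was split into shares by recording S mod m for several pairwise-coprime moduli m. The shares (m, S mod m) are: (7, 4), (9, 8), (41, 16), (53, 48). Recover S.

48437

From S ≡ 4 (mod 7) write S = 4 + 7t. Substituting into S ≡ 8 (mod 9) gives 7t ≡ 4 (mod 9), and since 7⁻¹ ≡ 4 (mod 9), t ≡ 7. Hence S ≡ 4 + 7·7 = 53 (mod 63).
From S ≡ 53 (mod 63) write S = 53 + 63t. Substituting into S ≡ 16 (mod 41) gives 63t ≡ 4 (mod 41), and since 22⁻¹ ≡ 28 (mod 41), t ≡ 30. Hence S ≡ 53 + 63·30 = 1943 (mod 2583).
From S ≡ 1943 (mod 2583) write S = 1943 + 2583t. Substituting into S ≡ 48 (mod 53) gives 2583t ≡ 13 (mod 53), and since 39⁻¹ ≡ 34 (mod 53), t ≡ 18. Hence S ≡ 1943 + 2583·18 = 48437 (mod 136899).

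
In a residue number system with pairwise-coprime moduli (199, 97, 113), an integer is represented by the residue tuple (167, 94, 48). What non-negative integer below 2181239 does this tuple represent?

Combine the congruences pairwise.
From x ≡ 167 (mod 199) write x = 167 + 199t. Substituting into x ≡ 94 (mod 97) gives 199t ≡ 24 (mod 97), and since 5⁻¹ ≡ 39 (mod 97), t ≡ 63. Hence x ≡ 167 + 199·63 = 12704 (mod 19303).
From x ≡ 12704 (mod 19303) write x = 12704 + 19303t. Substituting into x ≡ 48 (mod 113) gives 19303t ≡ 0 (mod 113), and since 93⁻¹ ≡ 96 (mod 113), t ≡ 0. Hence x ≡ 12704 + 19303·0 = 12704 (mod 2181239).

12704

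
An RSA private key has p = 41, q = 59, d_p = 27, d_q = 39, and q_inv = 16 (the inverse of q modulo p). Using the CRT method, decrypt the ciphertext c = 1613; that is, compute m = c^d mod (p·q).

m₁ = c^(d_p) mod p: c ≡ 14 (mod 41), and 14^27 mod 41 = 38.
m₂ = c^(d_q) mod q: c ≡ 20 (mod 59), and 20^39 mod 59 = 53.
h = q_inv·(m₁ − m₂) mod p = 16·(38 − 53) mod 41 = 6.
m = m₂ + h·q = 53 + 6·59 = 407.

407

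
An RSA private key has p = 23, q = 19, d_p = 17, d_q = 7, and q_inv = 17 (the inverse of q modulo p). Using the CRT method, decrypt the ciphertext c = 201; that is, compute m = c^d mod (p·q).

m₁ = c^(d_p) mod p: c ≡ 17 (mod 23), and 17^17 mod 23 = 11.
m₂ = c^(d_q) mod q: c ≡ 11 (mod 19), and 11^7 mod 19 = 11.
h = q_inv·(m₁ − m₂) mod p = 17·(11 − 11) mod 23 = 0.
m = m₂ + h·q = 11 + 0·19 = 11.

11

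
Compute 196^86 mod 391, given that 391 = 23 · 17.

4

Mod 23: 196 ≡ 12; by Fermat, exponent reduces to 86 mod 22 = 20; 12^20 ≡ 4 (mod 23).
Mod 17: 196 ≡ 9; by Fermat, exponent reduces to 86 mod 16 = 6; 9^6 ≡ 4 (mod 17).
Combine by CRT: x ≡ 4 (mod 23), x ≡ 4 (mod 17) ⇒ x ≡ 4 (mod 391).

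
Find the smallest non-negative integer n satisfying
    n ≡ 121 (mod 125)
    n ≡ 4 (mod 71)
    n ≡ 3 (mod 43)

87121

The moduli are pairwise coprime; M = 125·71·43 = 381625.
M/125 = 3053; 3053 ≡ 53 (mod 125); 53·92 ≡ 1, so inverse 92.
M/71 = 5375; 5375 ≡ 50 (mod 71); 50·27 ≡ 1, so inverse 27.
M/43 = 8875; 8875 ≡ 17 (mod 43); 17·38 ≡ 1, so inverse 38.
n ≡ 121·3053·92 + 4·5375·27 + 3·8875·38 = 35578246.
35578246 mod 381625 = 87121.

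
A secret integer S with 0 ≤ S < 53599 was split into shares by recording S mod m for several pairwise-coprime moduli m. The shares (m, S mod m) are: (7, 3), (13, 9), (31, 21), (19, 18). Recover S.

From S ≡ 3 (mod 7) write S = 3 + 7t. Substituting into S ≡ 9 (mod 13) gives 7t ≡ 6 (mod 13), and since 7⁻¹ ≡ 2 (mod 13), t ≡ 12. Hence S ≡ 3 + 7·12 = 87 (mod 91).
From S ≡ 87 (mod 91) write S = 87 + 91t. Substituting into S ≡ 21 (mod 31) gives 91t ≡ 27 (mod 31), and since 29⁻¹ ≡ 15 (mod 31), t ≡ 2. Hence S ≡ 87 + 91·2 = 269 (mod 2821).
From S ≡ 269 (mod 2821) write S = 269 + 2821t. Substituting into S ≡ 18 (mod 19) gives 2821t ≡ 15 (mod 19), and since 9⁻¹ ≡ 17 (mod 19), t ≡ 8. Hence S ≡ 269 + 2821·8 = 22837 (mod 53599).

22837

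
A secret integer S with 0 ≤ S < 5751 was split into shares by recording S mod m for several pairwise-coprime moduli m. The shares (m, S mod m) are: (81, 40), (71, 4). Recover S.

From S ≡ 40 (mod 81) write S = 40 + 81t. Substituting into S ≡ 4 (mod 71) gives 81t ≡ 35 (mod 71), and since 10⁻¹ ≡ 64 (mod 71), t ≡ 39. Hence S ≡ 40 + 81·39 = 3199 (mod 5751).

3199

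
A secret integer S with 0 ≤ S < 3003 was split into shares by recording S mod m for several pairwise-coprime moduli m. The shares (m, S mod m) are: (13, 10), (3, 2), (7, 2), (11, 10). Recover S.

296

From S ≡ 10 (mod 13) write S = 10 + 13t. Substituting into S ≡ 2 (mod 3) gives 13t ≡ 1 (mod 3), and since 1⁻¹ ≡ 1 (mod 3), t ≡ 1. Hence S ≡ 10 + 13·1 = 23 (mod 39).
From S ≡ 23 (mod 39) write S = 23 + 39t. Substituting into S ≡ 2 (mod 7) gives 39t ≡ 0 (mod 7), and since 4⁻¹ ≡ 2 (mod 7), t ≡ 0. Hence S ≡ 23 + 39·0 = 23 (mod 273).
From S ≡ 23 (mod 273) write S = 23 + 273t. Substituting into S ≡ 10 (mod 11) gives 273t ≡ 9 (mod 11), and since 9⁻¹ ≡ 5 (mod 11), t ≡ 1. Hence S ≡ 23 + 273·1 = 296 (mod 3003).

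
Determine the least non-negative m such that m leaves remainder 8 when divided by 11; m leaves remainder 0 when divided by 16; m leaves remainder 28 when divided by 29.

The moduli are pairwise coprime; N = 11·16·29 = 5104.
N/11 = 464; 464 ≡ 2 (mod 11); 2·6 ≡ 1, so inverse 6.
N/16 = 319; 319 ≡ 15 (mod 16); 15·15 ≡ 1, so inverse 15.
N/29 = 176; 176 ≡ 2 (mod 29); 2·15 ≡ 1, so inverse 15.
m ≡ 8·464·6 + 0·319·15 + 28·176·15 = 96192.
96192 mod 5104 = 4320.

4320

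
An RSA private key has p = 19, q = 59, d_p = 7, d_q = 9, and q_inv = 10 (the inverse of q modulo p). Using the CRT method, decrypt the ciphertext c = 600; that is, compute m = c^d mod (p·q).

m₁ = c^(d_p) mod p: c ≡ 11 (mod 19), and 11^7 mod 19 = 11.
m₂ = c^(d_q) mod q: c ≡ 10 (mod 59), and 10^9 mod 59 = 32.
h = q_inv·(m₁ − m₂) mod p = 10·(11 − 32) mod 19 = 18.
m = m₂ + h·q = 32 + 18·59 = 1094.

1094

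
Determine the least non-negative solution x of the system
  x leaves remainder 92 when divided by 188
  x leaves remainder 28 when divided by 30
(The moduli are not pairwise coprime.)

Combine the congruences pairwise.
gcd(188, 30) = 2 and 2 | (28 − 92), so the pair is consistent; merging gives x ≡ 1408 (mod 2820), where 2820 = lcm(188, 30).
The solution is unique modulo lcm(188, 30) = 2820.

1408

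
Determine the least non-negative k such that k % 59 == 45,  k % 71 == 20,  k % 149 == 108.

46596

The moduli are pairwise coprime; N = 59·71·149 = 624161.
N/59 = 10579; 10579 ≡ 18 (mod 59); 18·23 ≡ 1, so inverse 23.
N/71 = 8791; 8791 ≡ 58 (mod 71); 58·60 ≡ 1, so inverse 60.
N/149 = 4189; 4189 ≡ 17 (mod 149); 17·114 ≡ 1, so inverse 114.
k ≡ 45·10579·23 + 20·8791·60 + 108·4189·114 = 73073433.
73073433 mod 624161 = 46596.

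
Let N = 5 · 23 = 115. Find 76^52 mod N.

Mod 5: 76 ≡ 1; since 4 | 52, by Fermat 1^52 ≡ 1 (mod 5).
Mod 23: 76 ≡ 7; by Fermat, exponent reduces to 52 mod 22 = 8; 7^8 ≡ 12 (mod 23).
Combine by CRT: x ≡ 1 (mod 5), x ≡ 12 (mod 23) ⇒ x ≡ 81 (mod 115).

81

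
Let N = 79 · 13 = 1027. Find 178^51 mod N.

Mod 79: 178 ≡ 20; 20^51 ≡ 62 (mod 79).
Mod 13: 178 ≡ 9; by Fermat, exponent reduces to 51 mod 12 = 3; 9^3 ≡ 1 (mod 13).
Combine by CRT: x ≡ 62 (mod 79), x ≡ 1 (mod 13) ⇒ x ≡ 378 (mod 1027).

378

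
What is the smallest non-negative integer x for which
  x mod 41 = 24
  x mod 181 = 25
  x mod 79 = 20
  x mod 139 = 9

The moduli are pairwise coprime; N = 41·181·79·139 = 81490001.
N/41 = 1987561; 1987561 ≡ 4 (mod 41); 4·31 ≡ 1, so inverse 31.
N/181 = 450221; 450221 ≡ 74 (mod 181); 74·159 ≡ 1, so inverse 159.
N/79 = 1031519; 1031519 ≡ 16 (mod 79); 16·5 ≡ 1, so inverse 5.
N/139 = 586259; 586259 ≡ 96 (mod 139); 96·42 ≡ 1, so inverse 42.
x ≡ 24·1987561·31 + 25·450221·159 + 20·1031519·5 + 9·586259·42 = 3593131661.
3593131661 mod 81490001 = 7571617.

7571617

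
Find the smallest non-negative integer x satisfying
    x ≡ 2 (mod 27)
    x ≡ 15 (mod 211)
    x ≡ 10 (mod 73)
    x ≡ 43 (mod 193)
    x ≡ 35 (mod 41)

2104610231

From x ≡ 2 (mod 27) write x = 2 + 27t. Substituting into x ≡ 15 (mod 211) gives 27t ≡ 13 (mod 211), and since 27⁻¹ ≡ 86 (mod 211), t ≡ 63. Hence x ≡ 2 + 27·63 = 1703 (mod 5697).
From x ≡ 1703 (mod 5697) write x = 1703 + 5697t. Substituting into x ≡ 10 (mod 73) gives 5697t ≡ 59 (mod 73), and since 3⁻¹ ≡ 49 (mod 73), t ≡ 44. Hence x ≡ 1703 + 5697·44 = 252371 (mod 415881).
From x ≡ 252371 (mod 415881) write x = 252371 + 415881t. Substituting into x ≡ 43 (mod 193) gives 415881t ≡ 116 (mod 193), and since 159⁻¹ ≡ 17 (mod 193), t ≡ 42. Hence x ≡ 252371 + 415881·42 = 17719373 (mod 80265033).
From x ≡ 17719373 (mod 80265033) write x = 17719373 + 80265033t. Substituting into x ≡ 35 (mod 41) gives 80265033t ≡ 1 (mod 41), and since 30⁻¹ ≡ 26 (mod 41), t ≡ 26. Hence x ≡ 17719373 + 80265033·26 = 2104610231 (mod 3290866353).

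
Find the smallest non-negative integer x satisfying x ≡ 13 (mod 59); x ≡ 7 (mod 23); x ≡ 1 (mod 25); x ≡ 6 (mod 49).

From x ≡ 13 (mod 59) write x = 13 + 59t. Substituting into x ≡ 7 (mod 23) gives 59t ≡ 17 (mod 23), and since 13⁻¹ ≡ 16 (mod 23), t ≡ 19. Hence x ≡ 13 + 59·19 = 1134 (mod 1357).
From x ≡ 1134 (mod 1357) write x = 1134 + 1357t. Substituting into x ≡ 1 (mod 25) gives 1357t ≡ 17 (mod 25), and since 7⁻¹ ≡ 18 (mod 25), t ≡ 6. Hence x ≡ 1134 + 1357·6 = 9276 (mod 33925).
From x ≡ 9276 (mod 33925) write x = 9276 + 33925t. Substituting into x ≡ 6 (mod 49) gives 33925t ≡ 40 (mod 49), and since 17⁻¹ ≡ 26 (mod 49), t ≡ 11. Hence x ≡ 9276 + 33925·11 = 382451 (mod 1662325).

382451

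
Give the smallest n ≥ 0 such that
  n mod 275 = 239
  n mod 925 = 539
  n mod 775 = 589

48639

Combine the congruences pairwise.
gcd(275, 925) = 25 and 25 | (539 − 239), so the pair is consistent; merging gives n ≡ 7939 (mod 10175), where 10175 = lcm(275, 925).
gcd(10175, 775) = 25 and 25 | (589 − 7939), so the pair is consistent; merging gives n ≡ 48639 (mod 315425), where 315425 = lcm(10175, 775).
The solution is unique modulo lcm(275, 925, 775) = 315425.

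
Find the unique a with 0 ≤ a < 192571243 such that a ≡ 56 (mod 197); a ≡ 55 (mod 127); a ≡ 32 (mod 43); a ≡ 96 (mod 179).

99591042

From a ≡ 56 (mod 197) write a = 56 + 197t. Substituting into a ≡ 55 (mod 127) gives 197t ≡ 126 (mod 127), and since 70⁻¹ ≡ 49 (mod 127), t ≡ 78. Hence a ≡ 56 + 197·78 = 15422 (mod 25019).
From a ≡ 15422 (mod 25019) write a = 15422 + 25019t. Substituting into a ≡ 32 (mod 43) gives 25019t ≡ 4 (mod 43), and since 36⁻¹ ≡ 6 (mod 43), t ≡ 24. Hence a ≡ 15422 + 25019·24 = 615878 (mod 1075817).
From a ≡ 615878 (mod 1075817) write a = 615878 + 1075817t. Substituting into a ≡ 96 (mod 179) gives 1075817t ≡ 157 (mod 179), and since 27⁻¹ ≡ 126 (mod 179), t ≡ 92. Hence a ≡ 615878 + 1075817·92 = 99591042 (mod 192571243).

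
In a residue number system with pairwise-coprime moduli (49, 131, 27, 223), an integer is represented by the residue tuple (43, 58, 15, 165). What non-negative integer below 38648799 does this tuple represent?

1040460

From x ≡ 43 (mod 49) write x = 43 + 49t. Substituting into x ≡ 58 (mod 131) gives 49t ≡ 15 (mod 131), and since 49⁻¹ ≡ 123 (mod 131), t ≡ 11. Hence x ≡ 43 + 49·11 = 582 (mod 6419).
From x ≡ 582 (mod 6419) write x = 582 + 6419t. Substituting into x ≡ 15 (mod 27) gives 6419t ≡ 0 (mod 27), and since 20⁻¹ ≡ 23 (mod 27), t ≡ 0. Hence x ≡ 582 + 6419·0 = 582 (mod 173313).
From x ≡ 582 (mod 173313) write x = 582 + 173313t. Substituting into x ≡ 165 (mod 223) gives 173313t ≡ 29 (mod 223), and since 42⁻¹ ≡ 154 (mod 223), t ≡ 6. Hence x ≡ 582 + 173313·6 = 1040460 (mod 38648799).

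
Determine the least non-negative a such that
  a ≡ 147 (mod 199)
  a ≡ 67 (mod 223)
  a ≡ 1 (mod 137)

2160491

The moduli are pairwise coprime; N = 199·223·137 = 6079649.
N/199 = 30551; 30551 ≡ 104 (mod 199); 104·155 ≡ 1, so inverse 155.
N/223 = 27263; 27263 ≡ 57 (mod 223); 57·90 ≡ 1, so inverse 90.
N/137 = 44377; 44377 ≡ 126 (mod 137); 126·112 ≡ 1, so inverse 112.
a ≡ 147·30551·155 + 67·27263·90 + 1·44377·112 = 865470649.
865470649 mod 6079649 = 2160491.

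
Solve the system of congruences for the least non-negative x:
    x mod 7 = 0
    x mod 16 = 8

56

From x ≡ 0 (mod 7) write x = 0 + 7t. Substituting into x ≡ 8 (mod 16) gives 7t ≡ 8 (mod 16), and since 7⁻¹ ≡ 7 (mod 16), t ≡ 8. Hence x ≡ 0 + 7·8 = 56 (mod 112).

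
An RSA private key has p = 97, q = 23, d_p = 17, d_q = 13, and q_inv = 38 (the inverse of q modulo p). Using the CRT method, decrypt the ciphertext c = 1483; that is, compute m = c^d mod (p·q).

m₁ = c^(d_p) mod p: c ≡ 28 (mod 97), and 28^17 mod 97 = 69.
m₂ = c^(d_q) mod q: c ≡ 11 (mod 23), and 11^13 mod 23 = 17.
h = q_inv·(m₁ − m₂) mod p = 38·(69 − 17) mod 97 = 36.
m = m₂ + h·q = 17 + 36·23 = 845.

845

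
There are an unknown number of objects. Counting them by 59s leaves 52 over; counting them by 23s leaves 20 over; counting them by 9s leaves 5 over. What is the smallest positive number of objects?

The moduli are pairwise coprime; M = 59·23·9 = 12213.
M/59 = 207; 207 ≡ 30 (mod 59); 30·2 ≡ 1, so inverse 2.
M/23 = 531; 531 ≡ 2 (mod 23); 2·12 ≡ 1, so inverse 12.
M/9 = 1357; 1357 ≡ 7 (mod 9); 7·4 ≡ 1, so inverse 4.
N ≡ 52·207·2 + 20·531·12 + 5·1357·4 = 176108.
176108 mod 12213 = 5126.

5126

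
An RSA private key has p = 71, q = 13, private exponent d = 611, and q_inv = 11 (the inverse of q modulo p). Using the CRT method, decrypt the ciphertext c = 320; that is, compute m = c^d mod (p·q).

876

d_p = d mod (p−1) = 611 mod 70 = 51; d_q = d mod (q−1) = 11.
m₁ = c^(d_p) mod p: c ≡ 36 (mod 71), and 36^51 mod 71 = 24.
m₂ = c^(d_q) mod q: c ≡ 8 (mod 13), and 8^11 mod 13 = 5.
h = q_inv·(m₁ − m₂) mod p = 11·(24 − 5) mod 71 = 67.
m = m₂ + h·q = 5 + 67·13 = 876.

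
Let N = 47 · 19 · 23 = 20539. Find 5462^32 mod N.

10352

Mod 47: 5462 ≡ 10; 10^32 ≡ 12 (mod 47).
Mod 19: 5462 ≡ 9; by Fermat, exponent reduces to 32 mod 18 = 14; 9^14 ≡ 16 (mod 19).
Mod 23: 5462 ≡ 11; by Fermat, exponent reduces to 32 mod 22 = 10; 11^10 ≡ 2 (mod 23).
Combine by CRT: x ≡ 12 (mod 47), x ≡ 16 (mod 19), x ≡ 2 (mod 23) ⇒ x ≡ 10352 (mod 20539).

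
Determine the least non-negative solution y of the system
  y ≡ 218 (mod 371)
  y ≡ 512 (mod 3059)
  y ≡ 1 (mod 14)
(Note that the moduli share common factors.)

28043

gcd(371, 3059) = 7 and 7 | (512 − 218), so the pair is consistent; merging gives y ≡ 28043 (mod 162127), where 162127 = lcm(371, 3059).
gcd(162127, 14) = 7 and 7 | (1 − 28043), so the pair is consistent; merging gives y ≡ 28043 (mod 324254), where 324254 = lcm(162127, 14).
The solution is unique modulo lcm(371, 3059, 14) = 324254.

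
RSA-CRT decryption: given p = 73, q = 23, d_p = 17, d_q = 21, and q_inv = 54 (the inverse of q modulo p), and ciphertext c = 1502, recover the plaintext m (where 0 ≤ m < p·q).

m₁ = c^(d_p) mod p: c ≡ 42 (mod 73), and 42^17 mod 73 = 15.
m₂ = c^(d_q) mod q: c ≡ 7 (mod 23), and 7^21 mod 23 = 10.
h = q_inv·(m₁ − m₂) mod p = 54·(15 − 10) mod 73 = 51.
m = m₂ + h·q = 10 + 51·23 = 1183.

1183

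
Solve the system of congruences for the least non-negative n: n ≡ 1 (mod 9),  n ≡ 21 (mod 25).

From n ≡ 1 (mod 9) write n = 1 + 9t. Substituting into n ≡ 21 (mod 25) gives 9t ≡ 20 (mod 25), and since 9⁻¹ ≡ 14 (mod 25), t ≡ 5. Hence n ≡ 1 + 9·5 = 46 (mod 225).

46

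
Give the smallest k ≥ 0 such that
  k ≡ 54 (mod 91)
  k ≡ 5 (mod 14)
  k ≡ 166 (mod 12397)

gcd(91, 14) = 7 and 7 | (5 − 54), so the pair is consistent; merging gives k ≡ 145 (mod 182), where 182 = lcm(91, 14).
gcd(182, 12397) = 7 and 7 | (166 − 145), so the pair is consistent; merging gives k ≡ 310091 (mod 322322), where 322322 = lcm(182, 12397).
The solution is unique modulo lcm(91, 14, 12397) = 322322.

310091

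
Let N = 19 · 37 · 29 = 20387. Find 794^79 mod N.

Mod 19: 794 ≡ 15; by Fermat, exponent reduces to 79 mod 18 = 7; 15^7 ≡ 13 (mod 19).
Mod 37: 794 ≡ 17; by Fermat, exponent reduces to 79 mod 36 = 7; 17^7 ≡ 15 (mod 37).
Mod 29: 794 ≡ 11; by Fermat, exponent reduces to 79 mod 28 = 23; 11^23 ≡ 27 (mod 29).
Combine by CRT: x ≡ 13 (mod 19), x ≡ 15 (mod 37), x ≡ 27 (mod 29) ⇒ x ≡ 11337 (mod 20387).

11337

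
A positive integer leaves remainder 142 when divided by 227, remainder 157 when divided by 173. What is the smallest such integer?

24204

From x ≡ 142 (mod 227) write x = 142 + 227t. Substituting into x ≡ 157 (mod 173) gives 227t ≡ 15 (mod 173), and since 54⁻¹ ≡ 157 (mod 173), t ≡ 106. Hence x ≡ 142 + 227·106 = 24204 (mod 39271).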